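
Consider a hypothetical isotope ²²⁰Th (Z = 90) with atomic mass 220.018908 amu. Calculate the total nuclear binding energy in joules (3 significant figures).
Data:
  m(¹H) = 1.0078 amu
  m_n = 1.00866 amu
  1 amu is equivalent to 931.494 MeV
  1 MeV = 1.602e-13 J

2.70e-10 J

With 90 protons and 130 neutrons (A = 220):
Mass of separated nucleons = 90(1.0078) + 130(1.00866) = 90.7020 + 131.12580 = 221.82780 amu
The mass defect is 221.82780 − 220.018908 = 1.808892 amu.
E_B = 1.808892 × 931.494 = 1684.97 MeV
In joules: 1684.97 MeV × 1.602e-13 J/MeV = 2.6993e-10 J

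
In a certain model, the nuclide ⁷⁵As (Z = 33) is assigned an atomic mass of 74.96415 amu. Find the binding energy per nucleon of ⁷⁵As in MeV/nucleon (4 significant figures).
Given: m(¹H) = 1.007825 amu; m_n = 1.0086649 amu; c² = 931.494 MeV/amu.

8.172 MeV/nucleon

The nucleus contains 33 protons and 75 − 33 = 42 neutrons.
Σm = 33·m(¹H) + 42·m_n = 33.258225 + 42.3639258 = 75.6221508 amu
Δm = 75.6221508 − 74.96415 = 0.6580008 amu
Converting to energy: 0.6580008 amu × 931.494 MeV/amu = 612.924 MeV
Per nucleon: 612.924 / 75 = 8.172 MeV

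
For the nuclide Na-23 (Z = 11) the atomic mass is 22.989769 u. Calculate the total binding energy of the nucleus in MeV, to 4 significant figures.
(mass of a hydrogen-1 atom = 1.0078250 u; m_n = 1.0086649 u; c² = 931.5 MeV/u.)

186.6 MeV

With 11 protons and 12 neutrons (A = 23):
Σm = 11·m(¹H) + 12·m_n = 11.0860750 + 12.1039788 = 23.1900538 u
The mass defect is 23.1900538 − 22.989769 = 0.2002848 u.
Binding energy = Δm·c² = 0.2002848 × 931.5 MeV/u = 186.565 MeV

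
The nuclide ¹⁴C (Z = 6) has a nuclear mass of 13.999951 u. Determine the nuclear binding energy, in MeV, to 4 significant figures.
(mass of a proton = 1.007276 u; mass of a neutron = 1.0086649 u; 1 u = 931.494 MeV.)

105.3 MeV

The nucleus contains 6 protons and 14 − 6 = 8 neutrons.
Total constituent mass: 6 × 1.007276 + 8 × 1.0086649 = 14.1129752 u
The mass defect is 14.1129752 − 13.999951 = 0.1130242 u.
Converting to energy: 0.1130242 u × 931.494 MeV/u = 105.281 MeV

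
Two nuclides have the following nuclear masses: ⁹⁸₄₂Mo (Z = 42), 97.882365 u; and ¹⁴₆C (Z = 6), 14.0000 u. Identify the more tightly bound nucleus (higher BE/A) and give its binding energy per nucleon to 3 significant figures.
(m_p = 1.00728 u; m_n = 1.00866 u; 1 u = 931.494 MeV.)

⁹⁸₄₂Mo: Σm = 42(1.00728) + 56(1.00866) = 98.79072 u; Δm = 0.908355 u; E_B = 846.13 MeV; E_B/A = 8.634 MeV
¹⁴₆C: Σm = 6(1.00728) + 8(1.00866) = 14.11296 u; Δm = 0.11296 u; E_B = 105.22 MeV; E_B/A = 7.516 MeV
⁹⁸₄₂Mo has the higher binding energy per nucleon, so it is the more tightly bound nucleus.

⁹⁸₄₂Mo; 8.63 MeV/nucleon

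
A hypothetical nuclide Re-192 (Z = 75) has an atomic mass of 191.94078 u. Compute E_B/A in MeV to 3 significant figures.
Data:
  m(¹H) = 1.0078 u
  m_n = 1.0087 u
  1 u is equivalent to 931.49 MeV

8.06 MeV/nucleon

Mass of separated nucleons = 75(1.0078) + 117(1.0087) = 75.5850 + 118.0179 = 193.6029 u
Δm = 193.6029 − 191.94078 = 1.66212 u
Converting to energy: 1.66212 u × 931.49 MeV/u = 1548.25 MeV
Dividing by A = 192 gives 8.064 MeV per nucleon.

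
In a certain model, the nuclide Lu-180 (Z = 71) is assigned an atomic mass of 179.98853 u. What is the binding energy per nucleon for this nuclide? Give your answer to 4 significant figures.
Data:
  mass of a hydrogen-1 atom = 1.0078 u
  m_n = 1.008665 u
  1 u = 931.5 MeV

7.813 MeV/nucleon

Σm = 71·m(¹H) + 109·m_n = 71.5538 + 109.944485 = 181.498285 u
Δm = 181.498285 − 179.98853 = 1.509755 u
E_B = 1.509755 × 931.5 = 1406.34 MeV
Dividing by A = 180 gives 7.813 MeV per nucleon.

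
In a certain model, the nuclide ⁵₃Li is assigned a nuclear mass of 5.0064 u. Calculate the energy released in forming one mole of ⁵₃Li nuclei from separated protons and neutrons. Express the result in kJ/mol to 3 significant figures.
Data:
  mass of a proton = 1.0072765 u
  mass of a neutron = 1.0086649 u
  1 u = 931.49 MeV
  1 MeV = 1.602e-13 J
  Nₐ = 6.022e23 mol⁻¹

Z = 3, so N = A − Z = 5 − 3 = 2.
Mass of separated nucleons = 3(1.0072765) + 2(1.0086649) = 3.0218295 + 2.0173298 = 5.0391593 u
Mass defect Δm = 5.0391593 − 5.0064 = 0.0327593 u
Converting to energy: 0.0327593 u × 931.49 MeV/u = 30.5150 MeV
Per nucleus in joules: 30.5150 MeV × 1.602e-13 J/MeV = 4.8885e-12 J
Per mole: 4.8885e-12 J × 6.022e23 mol⁻¹ = 2.9439e+12 J/mol

2.94e+09 kJ/mol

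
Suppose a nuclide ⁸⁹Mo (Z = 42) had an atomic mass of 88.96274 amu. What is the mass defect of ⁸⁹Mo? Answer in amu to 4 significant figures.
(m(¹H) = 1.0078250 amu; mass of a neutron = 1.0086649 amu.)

The nucleus contains 42 protons and 89 − 42 = 47 neutrons.
Σm = 42·m(¹H) + 47·m_n = 42.3286500 + 47.4072503 = 89.7359003 amu
Δm = 89.7359003 − 88.96274 = 0.7731603 amu

0.7732 amu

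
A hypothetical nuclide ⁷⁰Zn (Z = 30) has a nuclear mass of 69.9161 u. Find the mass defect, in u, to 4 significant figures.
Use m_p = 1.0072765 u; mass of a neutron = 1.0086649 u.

With 30 protons and 40 neutrons (A = 70):
Total constituent mass: 30 × 1.0072765 + 40 × 1.0086649 = 70.5648910 u
Mass defect Δm = 70.5648910 − 69.9161 = 0.6487910 u

0.6488 u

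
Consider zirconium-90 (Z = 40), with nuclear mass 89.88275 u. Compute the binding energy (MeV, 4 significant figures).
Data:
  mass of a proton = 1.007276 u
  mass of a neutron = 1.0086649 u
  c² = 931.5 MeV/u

Mass of separated nucleons = 40(1.007276) + 50(1.0086649) = 40.291040 + 50.4332450 = 90.7242850 u
Mass defect Δm = 90.7242850 − 89.88275 = 0.8415350 u
Binding energy = Δm·c² = 0.8415350 × 931.5 MeV/u = 783.890 MeV

783.9 MeV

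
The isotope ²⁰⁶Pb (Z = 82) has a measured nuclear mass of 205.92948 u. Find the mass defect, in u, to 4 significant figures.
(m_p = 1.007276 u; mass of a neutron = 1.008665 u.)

1.742 u

Σm = 82·m_p + 124·m_n = 82.596632 + 125.074460 = 207.671092 u
Δm = 207.671092 − 205.92948 = 1.741612 u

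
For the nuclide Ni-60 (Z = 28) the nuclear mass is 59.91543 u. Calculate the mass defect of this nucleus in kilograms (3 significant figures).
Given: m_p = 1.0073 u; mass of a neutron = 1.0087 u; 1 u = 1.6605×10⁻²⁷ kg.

9.42e-28 kg

Mass of separated nucleons = 28(1.0073) + 32(1.0087) = 28.2044 + 32.2784 = 60.4828 u
Δm = 60.4828 − 59.91543 = 0.56737 u
In SI units: 0.56737 u × 1.6605×10⁻²⁷ kg/u = 9.4212e-28 kg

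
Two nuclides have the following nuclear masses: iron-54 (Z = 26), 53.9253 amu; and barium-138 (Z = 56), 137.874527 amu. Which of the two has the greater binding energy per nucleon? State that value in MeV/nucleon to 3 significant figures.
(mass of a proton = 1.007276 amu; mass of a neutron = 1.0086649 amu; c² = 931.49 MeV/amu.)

iron-54; 8.74 MeV/nucleon

iron-54: Σm = 26(1.007276) + 28(1.0086649) = 54.4317932 amu; Δm = 0.5064932 amu; E_B = 471.79 MeV; E_B/A = 8.737 MeV
barium-138: Σm = 56(1.007276) + 82(1.0086649) = 139.1179778 amu; Δm = 1.2434508 amu; E_B = 1158.3 MeV; E_B/A = 8.393 MeV
iron-54 has the higher binding energy per nucleon, so it is the more tightly bound nucleus.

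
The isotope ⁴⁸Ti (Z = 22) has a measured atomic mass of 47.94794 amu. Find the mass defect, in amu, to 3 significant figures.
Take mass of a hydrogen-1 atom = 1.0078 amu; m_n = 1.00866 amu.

0.449 amu

The nucleus contains 22 protons and 48 − 22 = 26 neutrons.
Total constituent mass: 22 × 1.0078 + 26 × 1.00866 = 48.39676 amu
Mass defect Δm = 48.39676 − 47.94794 = 0.44882 amu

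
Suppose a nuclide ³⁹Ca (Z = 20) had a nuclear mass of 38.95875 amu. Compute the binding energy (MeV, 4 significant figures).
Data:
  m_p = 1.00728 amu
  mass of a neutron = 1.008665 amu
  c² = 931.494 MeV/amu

327.4 MeV

Total constituent mass: 20 × 1.00728 + 19 × 1.008665 = 39.310235 amu
Mass defect Δm = 39.310235 − 38.95875 = 0.351485 amu
E_B = 0.351485 × 931.494 = 327.406 MeV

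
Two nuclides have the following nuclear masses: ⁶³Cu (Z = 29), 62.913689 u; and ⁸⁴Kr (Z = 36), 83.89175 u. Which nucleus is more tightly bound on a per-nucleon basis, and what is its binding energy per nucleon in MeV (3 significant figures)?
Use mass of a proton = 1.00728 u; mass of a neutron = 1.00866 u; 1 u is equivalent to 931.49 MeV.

⁶³Cu: Σm = 29(1.00728) + 34(1.00866) = 63.50556 u; Δm = 0.591871 u; E_B = 551.32 MeV; E_B/A = 8.751 MeV
⁸⁴Kr: Σm = 36(1.00728) + 48(1.00866) = 84.67776 u; Δm = 0.78601 u; E_B = 732.16 MeV; E_B/A = 8.716 MeV
⁶³Cu has the higher binding energy per nucleon, so it is the more tightly bound nucleus.

⁶³Cu; 8.75 MeV/nucleon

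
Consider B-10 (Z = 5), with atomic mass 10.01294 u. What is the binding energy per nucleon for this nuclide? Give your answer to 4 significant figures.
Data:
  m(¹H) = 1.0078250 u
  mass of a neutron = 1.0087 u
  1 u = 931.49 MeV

Σm = 5·m(¹H) + 5·m_n = 5.0391250 + 5.0435 = 10.0826250 u
Δm = 10.0826250 − 10.01294 = 0.0696850 u
Binding energy = Δm·c² = 0.0696850 × 931.49 MeV/u = 64.9109 MeV
BE/A = 64.9109 MeV / 10 = 6.491 MeV/nucleon

6.491 MeV/nucleon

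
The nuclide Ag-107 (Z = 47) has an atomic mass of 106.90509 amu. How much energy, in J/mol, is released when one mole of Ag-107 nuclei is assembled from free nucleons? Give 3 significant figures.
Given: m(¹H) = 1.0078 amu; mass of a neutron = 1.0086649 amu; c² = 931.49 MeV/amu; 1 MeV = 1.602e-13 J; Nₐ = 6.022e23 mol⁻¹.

With 47 protons and 60 neutrons (A = 107):
Total constituent mass: 47 × 1.0078 + 60 × 1.0086649 = 107.8864940 amu
The mass defect is 107.8864940 − 106.90509 = 0.9814040 amu.
E_B = 0.9814040 × 931.49 = 914.168 MeV
Per nucleus in joules: 914.168 MeV × 1.602e-13 J/MeV = 1.4645e-10 J
Per mole: 1.4645e-10 J × 6.022e23 mol⁻¹ = 8.8192e+13 J/mol

8.82e+13 J/mol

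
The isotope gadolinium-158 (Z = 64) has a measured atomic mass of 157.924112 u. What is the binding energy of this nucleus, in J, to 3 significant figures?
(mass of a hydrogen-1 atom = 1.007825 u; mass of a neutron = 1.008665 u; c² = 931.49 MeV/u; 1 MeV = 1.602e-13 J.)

With 64 protons and 94 neutrons (A = 158):
Σm = 64·m(¹H) + 94·m_n = 64.500800 + 94.814510 = 159.315310 u
The mass defect is 159.315310 − 157.924112 = 1.391198 u.
Converting to energy: 1.391198 u × 931.49 MeV/u = 1295.89 MeV
In joules: 1295.89 MeV × 1.602e-13 J/MeV = 2.0760e-10 J

2.08e-10 J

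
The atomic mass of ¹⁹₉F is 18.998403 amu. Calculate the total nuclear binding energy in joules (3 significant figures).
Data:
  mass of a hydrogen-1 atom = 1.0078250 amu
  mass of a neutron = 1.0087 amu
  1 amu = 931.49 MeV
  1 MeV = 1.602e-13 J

2.37e-11 J

With 9 protons and 10 neutrons (A = 19):
Total constituent mass: 9 × 1.0078250 + 10 × 1.0087 = 19.1574250 amu
Δm = 19.1574250 − 18.998403 = 0.1590220 amu
Converting to energy: 0.1590220 amu × 931.49 MeV/amu = 148.127 MeV
In joules: 148.127 MeV × 1.602e-13 J/MeV = 2.3730e-11 J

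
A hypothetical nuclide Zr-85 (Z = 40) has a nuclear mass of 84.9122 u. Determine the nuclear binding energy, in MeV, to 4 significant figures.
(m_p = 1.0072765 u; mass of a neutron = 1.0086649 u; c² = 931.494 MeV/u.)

With 40 protons and 45 neutrons (A = 85):
Mass of separated nucleons = 40(1.0072765) + 45(1.0086649) = 40.2910600 + 45.3899205 = 85.6809805 u
The mass defect is 85.6809805 − 84.9122 = 0.7687805 u.
E_B = 0.7687805 × 931.494 = 716.114 MeV

716.1 MeV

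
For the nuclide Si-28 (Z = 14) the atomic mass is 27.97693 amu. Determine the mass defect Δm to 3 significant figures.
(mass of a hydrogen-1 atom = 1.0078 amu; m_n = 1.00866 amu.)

The nucleus contains 14 protons and 28 − 14 = 14 neutrons.
Mass of separated nucleons = 14(1.0078) + 14(1.00866) = 14.1092 + 14.12124 = 28.23044 amu
Mass defect Δm = 28.23044 − 27.97693 = 0.25351 amu

0.254 amu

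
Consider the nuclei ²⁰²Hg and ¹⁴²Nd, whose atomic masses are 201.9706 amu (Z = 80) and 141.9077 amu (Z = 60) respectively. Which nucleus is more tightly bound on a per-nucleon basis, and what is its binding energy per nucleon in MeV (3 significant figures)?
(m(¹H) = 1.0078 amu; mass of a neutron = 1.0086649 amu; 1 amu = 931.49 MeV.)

²⁰²Hg: Σm = 80(1.0078) + 122(1.0086649) = 203.6811178 amu; Δm = 1.7105178 amu; E_B = 1593.3 MeV; E_B/A = 7.888 MeV
¹⁴²Nd: Σm = 60(1.0078) + 82(1.0086649) = 143.1785218 amu; Δm = 1.2708218 amu; E_B = 1183.76 MeV; E_B/A = 8.336 MeV
¹⁴²Nd has the higher binding energy per nucleon, so it is the more tightly bound nucleus.

¹⁴²Nd; 8.34 MeV/nucleon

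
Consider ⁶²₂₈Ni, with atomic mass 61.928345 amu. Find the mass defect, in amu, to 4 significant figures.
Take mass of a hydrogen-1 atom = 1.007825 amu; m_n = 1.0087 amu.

Total constituent mass: 28 × 1.007825 + 34 × 1.0087 = 62.514900 amu
The mass defect is 62.514900 − 61.928345 = 0.586555 amu.

0.5866 amu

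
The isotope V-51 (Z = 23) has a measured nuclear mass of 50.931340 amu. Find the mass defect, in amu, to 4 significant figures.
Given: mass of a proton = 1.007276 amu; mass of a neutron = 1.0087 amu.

0.4796 amu

The nucleus contains 23 protons and 51 − 23 = 28 neutrons.
Mass of separated nucleons = 23(1.007276) + 28(1.0087) = 23.167348 + 28.2436 = 51.410948 amu
Δm = 51.410948 − 50.931340 = 0.479608 amu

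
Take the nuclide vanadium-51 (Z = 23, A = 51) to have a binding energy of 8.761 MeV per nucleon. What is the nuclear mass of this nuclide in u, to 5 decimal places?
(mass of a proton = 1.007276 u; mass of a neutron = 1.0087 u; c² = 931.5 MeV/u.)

Total binding energy = 51 × 8.761 = 446.811 MeV
Mass defect = 446.811 MeV / (931.5 MeV/u) = 0.4796683 u
Constituent mass = 23(1.007276) + 28(1.0087) = 51.410948 u
Nuclear mass = 51.410948 − 0.4796683 = 50.9312797 u ≈ 50.93128 u (to 5 decimal places)

50.93128 u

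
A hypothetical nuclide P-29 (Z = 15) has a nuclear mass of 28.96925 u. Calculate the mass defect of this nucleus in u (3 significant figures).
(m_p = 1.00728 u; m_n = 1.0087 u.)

0.262 u

Z = 15, so N = A − Z = 29 − 15 = 14.
Σm = 15·m_p + 14·m_n = 15.10920 + 14.1218 = 29.23100 u
Mass defect Δm = 29.23100 − 28.96925 = 0.26175 u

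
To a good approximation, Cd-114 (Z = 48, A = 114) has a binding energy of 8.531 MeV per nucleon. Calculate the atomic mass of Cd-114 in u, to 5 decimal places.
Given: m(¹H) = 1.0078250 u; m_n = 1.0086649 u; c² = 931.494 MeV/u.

Total binding energy = 114 × 8.531 = 972.534 MeV
Mass defect = 972.534 MeV / (931.494 MeV/u) = 1.0440583 u
Constituent mass = 48(1.0078250) + 66(1.0086649) = 114.9474834 u
Atomic mass = 114.9474834 − 1.0440583 = 113.9034251 u ≈ 113.90343 u (to 5 decimal places)

113.90343 u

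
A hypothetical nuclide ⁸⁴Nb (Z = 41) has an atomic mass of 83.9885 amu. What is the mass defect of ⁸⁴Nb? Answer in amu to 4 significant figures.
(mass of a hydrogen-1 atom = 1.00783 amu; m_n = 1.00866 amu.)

0.7049 amu

With 41 protons and 43 neutrons (A = 84):
Total constituent mass: 41 × 1.00783 + 43 × 1.00866 = 84.69341 amu
Δm = 84.69341 − 83.9885 = 0.70491 amu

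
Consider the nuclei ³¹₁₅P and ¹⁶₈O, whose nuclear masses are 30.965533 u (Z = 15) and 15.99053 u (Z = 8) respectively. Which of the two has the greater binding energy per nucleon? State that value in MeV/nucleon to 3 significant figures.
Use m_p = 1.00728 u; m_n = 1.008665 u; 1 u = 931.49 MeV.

³¹₁₅P; 8.48 MeV/nucleon

³¹₁₅P: Σm = 15(1.00728) + 16(1.008665) = 31.247840 u; Δm = 0.282307 u; E_B = 262.97 MeV; E_B/A = 8.483 MeV
¹⁶₈O: Σm = 8(1.00728) + 8(1.008665) = 16.127560 u; Δm = 0.137030 u; E_B = 127.64 MeV; E_B/A = 7.978 MeV
³¹₁₅P has the higher binding energy per nucleon, so it is the more tightly bound nucleus.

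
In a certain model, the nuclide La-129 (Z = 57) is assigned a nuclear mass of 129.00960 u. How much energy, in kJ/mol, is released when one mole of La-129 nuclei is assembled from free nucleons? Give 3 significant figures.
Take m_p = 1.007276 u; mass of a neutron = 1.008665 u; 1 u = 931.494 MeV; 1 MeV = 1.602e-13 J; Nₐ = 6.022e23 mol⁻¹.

9.25e+10 kJ/mol

Mass of separated nucleons = 57(1.007276) + 72(1.008665) = 57.414732 + 72.623880 = 130.038612 u
The mass defect is 130.038612 − 129.00960 = 1.029012 u.
E_B = 1.029012 × 931.494 = 958.519 MeV
Per nucleus in joules: 958.519 MeV × 1.602e-13 J/MeV = 1.5355e-10 J
Per mole: 1.5355e-10 J × 6.022e23 mol⁻¹ = 9.2468e+13 J/mol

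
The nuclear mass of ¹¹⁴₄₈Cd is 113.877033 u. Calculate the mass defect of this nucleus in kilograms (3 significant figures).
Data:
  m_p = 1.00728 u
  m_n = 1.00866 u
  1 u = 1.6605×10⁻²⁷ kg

With 48 protons and 66 neutrons (A = 114):
Mass of separated nucleons = 48(1.00728) + 66(1.00866) = 48.34944 + 66.57156 = 114.92100 u
The mass defect is 114.92100 − 113.877033 = 1.043967 u.
In SI units: 1.043967 u × 1.6605×10⁻²⁷ kg/u = 1.7335e-27 kg

1.73e-27 kg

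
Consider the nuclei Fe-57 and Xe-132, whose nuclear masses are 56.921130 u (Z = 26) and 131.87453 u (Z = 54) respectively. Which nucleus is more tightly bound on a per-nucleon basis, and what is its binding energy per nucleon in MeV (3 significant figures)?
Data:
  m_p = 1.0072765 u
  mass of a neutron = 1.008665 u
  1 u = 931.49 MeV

Fe-57: Σm = 26(1.0072765) + 31(1.008665) = 57.4578040 u; Δm = 0.5366740 u; E_B = 499.91 MeV; E_B/A = 8.770 MeV
Xe-132: Σm = 54(1.0072765) + 78(1.008665) = 133.0688010 u; Δm = 1.1942710 u; E_B = 1112.5 MeV; E_B/A = 8.428 MeV
Fe-57 has the higher binding energy per nucleon, so it is the more tightly bound nucleus.

Fe-57; 8.77 MeV/nucleon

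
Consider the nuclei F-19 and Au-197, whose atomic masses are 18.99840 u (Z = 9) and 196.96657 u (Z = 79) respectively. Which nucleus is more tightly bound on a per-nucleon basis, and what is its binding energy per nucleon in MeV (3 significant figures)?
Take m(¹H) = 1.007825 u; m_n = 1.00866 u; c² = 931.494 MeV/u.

Au-197; 7.91 MeV/nucleon

F-19: Σm = 9(1.007825) + 10(1.00866) = 19.157025 u; Δm = 0.158625 u; E_B = 147.76 MeV; E_B/A = 7.777 MeV
Au-197: Σm = 79(1.007825) + 118(1.00866) = 198.640055 u; Δm = 1.673485 u; E_B = 1558.8 MeV; E_B/A = 7.913 MeV
Au-197 has the higher binding energy per nucleon, so it is the more tightly bound nucleus.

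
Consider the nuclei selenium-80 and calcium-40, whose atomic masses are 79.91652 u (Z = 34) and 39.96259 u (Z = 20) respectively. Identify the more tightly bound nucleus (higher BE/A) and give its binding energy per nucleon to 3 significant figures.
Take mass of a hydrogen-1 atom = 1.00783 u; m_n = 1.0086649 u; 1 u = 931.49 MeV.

selenium-80; 8.71 MeV/nucleon

selenium-80: Σm = 34(1.00783) + 46(1.0086649) = 80.6648054 u; Δm = 0.7482854 u; E_B = 697.02 MeV; E_B/A = 8.713 MeV
calcium-40: Σm = 20(1.00783) + 20(1.0086649) = 40.3298980 u; Δm = 0.3673080 u; E_B = 342.14 MeV; E_B/A = 8.554 MeV
selenium-80 has the higher binding energy per nucleon, so it is the more tightly bound nucleus.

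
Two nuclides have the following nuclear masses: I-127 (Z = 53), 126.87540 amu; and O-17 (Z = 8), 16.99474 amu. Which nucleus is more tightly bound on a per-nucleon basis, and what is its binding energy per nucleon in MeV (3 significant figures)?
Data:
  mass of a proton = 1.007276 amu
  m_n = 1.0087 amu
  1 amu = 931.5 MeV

I-127; 8.46 MeV/nucleon

I-127: Σm = 53(1.007276) + 74(1.0087) = 128.029428 amu; Δm = 1.154028 amu; E_B = 1074.98 MeV; E_B/A = 8.464 MeV
O-17: Σm = 8(1.007276) + 9(1.0087) = 17.136508 amu; Δm = 0.141768 amu; E_B = 132.06 MeV; E_B/A = 7.768 MeV
I-127 has the higher binding energy per nucleon, so it is the more tightly bound nucleus.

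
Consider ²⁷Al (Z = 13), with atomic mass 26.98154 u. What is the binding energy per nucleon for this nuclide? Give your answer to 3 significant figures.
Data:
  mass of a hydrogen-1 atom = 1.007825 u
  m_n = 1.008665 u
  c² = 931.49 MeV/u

The nucleus contains 13 protons and 27 − 13 = 14 neutrons.
Σm = 13·m(¹H) + 14·m_n = 13.101725 + 14.121310 = 27.223035 u
Mass defect Δm = 27.223035 − 26.98154 = 0.241495 u
Binding energy = Δm·c² = 0.241495 × 931.49 MeV/u = 224.950 MeV
Per nucleon: 224.950 / 27 = 8.331 MeV

8.33 MeV/nucleon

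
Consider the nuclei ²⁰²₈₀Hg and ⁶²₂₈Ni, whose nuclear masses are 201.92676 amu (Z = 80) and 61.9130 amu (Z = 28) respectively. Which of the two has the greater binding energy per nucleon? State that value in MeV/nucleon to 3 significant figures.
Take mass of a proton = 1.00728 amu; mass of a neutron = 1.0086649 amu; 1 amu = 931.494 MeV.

⁶²₂₈Ni; 8.80 MeV/nucleon

²⁰²₈₀Hg: Σm = 80(1.00728) + 122(1.0086649) = 203.6395178 amu; Δm = 1.7127578 amu; E_B = 1595.4 MeV; E_B/A = 7.898 MeV
⁶²₂₈Ni: Σm = 28(1.00728) + 34(1.0086649) = 62.4984466 amu; Δm = 0.5854466 amu; E_B = 545.34 MeV; E_B/A = 8.796 MeV
⁶²₂₈Ni has the higher binding energy per nucleon, so it is the more tightly bound nucleus.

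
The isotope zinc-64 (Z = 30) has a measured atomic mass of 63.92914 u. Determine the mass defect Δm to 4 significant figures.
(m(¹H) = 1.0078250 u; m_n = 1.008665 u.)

With 30 protons and 34 neutrons (A = 64):
Mass of separated nucleons = 30(1.0078250) + 34(1.008665) = 30.2347500 + 34.294610 = 64.5293600 u
Mass defect Δm = 64.5293600 − 63.92914 = 0.6002200 u

0.6002 u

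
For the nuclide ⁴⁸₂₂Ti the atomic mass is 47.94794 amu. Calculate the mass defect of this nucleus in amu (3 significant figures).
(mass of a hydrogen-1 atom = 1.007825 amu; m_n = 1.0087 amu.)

Z = 22, so N = A − Z = 48 − 22 = 26.
Σm = 22·m(¹H) + 26·m_n = 22.172150 + 26.2262 = 48.398350 amu
Mass defect Δm = 48.398350 − 47.94794 = 0.450410 amu

0.450 amu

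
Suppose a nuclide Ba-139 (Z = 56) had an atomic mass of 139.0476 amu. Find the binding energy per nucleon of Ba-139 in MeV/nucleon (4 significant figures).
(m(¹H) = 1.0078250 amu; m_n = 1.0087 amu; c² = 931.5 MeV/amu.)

Z = 56, so N = A − Z = 139 − 56 = 83.
Mass of separated nucleons = 56(1.0078250) + 83(1.0087) = 56.4382000 + 83.7221 = 140.1603000 amu
Δm = 140.1603000 − 139.0476 = 1.1127000 amu
Converting to energy: 1.1127000 amu × 931.5 MeV/amu = 1036.48 MeV
BE/A = 1036.48 MeV / 139 = 7.457 MeV/nucleon

7.457 MeV/nucleon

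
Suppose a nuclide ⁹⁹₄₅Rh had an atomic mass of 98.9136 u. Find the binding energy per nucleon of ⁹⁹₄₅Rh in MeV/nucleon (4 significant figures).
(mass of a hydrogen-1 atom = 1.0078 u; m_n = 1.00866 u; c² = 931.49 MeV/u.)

Z = 45, so N = A − Z = 99 − 45 = 54.
Total constituent mass: 45 × 1.0078 + 54 × 1.00866 = 99.81864 u
Δm = 99.81864 − 98.9136 = 0.90504 u
E_B = 0.90504 × 931.49 = 843.036 MeV
Dividing by A = 99 gives 8.516 MeV per nucleon.

8.516 MeV/nucleon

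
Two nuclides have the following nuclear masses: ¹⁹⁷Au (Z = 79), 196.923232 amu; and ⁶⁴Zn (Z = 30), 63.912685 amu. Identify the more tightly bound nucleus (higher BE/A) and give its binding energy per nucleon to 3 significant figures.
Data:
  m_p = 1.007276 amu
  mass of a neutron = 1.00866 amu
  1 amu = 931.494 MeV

⁶⁴Zn; 8.73 MeV/nucleon

¹⁹⁷Au: Σm = 79(1.007276) + 118(1.00866) = 198.596684 amu; Δm = 1.673452 amu; E_B = 1558.8 MeV; E_B/A = 7.913 MeV
⁶⁴Zn: Σm = 30(1.007276) + 34(1.00866) = 64.512720 amu; Δm = 0.600035 amu; E_B = 558.93 MeV; E_B/A = 8.733 MeV
⁶⁴Zn has the higher binding energy per nucleon, so it is the more tightly bound nucleus.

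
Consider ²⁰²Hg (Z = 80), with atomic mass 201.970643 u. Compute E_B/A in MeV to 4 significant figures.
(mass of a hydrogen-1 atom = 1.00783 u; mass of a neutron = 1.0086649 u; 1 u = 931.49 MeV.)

7.899 MeV/nucleon

Total constituent mass: 80 × 1.00783 + 122 × 1.0086649 = 203.6835178 u
Δm = 203.6835178 − 201.970643 = 1.7128748 u
Converting to energy: 1.7128748 u × 931.49 MeV/u = 1595.53 MeV
Dividing by A = 202 gives 7.899 MeV per nucleon.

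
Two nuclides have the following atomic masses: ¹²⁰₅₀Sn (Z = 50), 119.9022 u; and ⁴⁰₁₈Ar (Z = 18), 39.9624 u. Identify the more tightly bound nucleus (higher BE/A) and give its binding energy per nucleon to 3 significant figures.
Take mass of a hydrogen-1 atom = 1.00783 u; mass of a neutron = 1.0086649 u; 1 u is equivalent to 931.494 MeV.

¹²⁰₅₀Sn: Σm = 50(1.00783) + 70(1.0086649) = 120.9980430 u; Δm = 1.0958430 u; E_B = 1020.77 MeV; E_B/A = 8.506 MeV
⁴⁰₁₈Ar: Σm = 18(1.00783) + 22(1.0086649) = 40.3315678 u; Δm = 0.3691678 u; E_B = 343.88 MeV; E_B/A = 8.597 MeV
⁴⁰₁₈Ar has the higher binding energy per nucleon, so it is the more tightly bound nucleus.

⁴⁰₁₈Ar; 8.60 MeV/nucleon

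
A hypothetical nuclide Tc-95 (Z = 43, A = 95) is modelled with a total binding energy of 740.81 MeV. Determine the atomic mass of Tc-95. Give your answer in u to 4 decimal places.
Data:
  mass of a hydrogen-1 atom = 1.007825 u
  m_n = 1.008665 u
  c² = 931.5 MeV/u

Mass defect = 740.81 MeV / (931.5 MeV/u) = 0.795287 u
Constituent mass = 43(1.007825) + 52(1.008665) = 95.787055 u
Atomic mass = 95.787055 − 0.795287 = 94.991768 u ≈ 94.9918 u (to 4 decimal places)

94.9918 u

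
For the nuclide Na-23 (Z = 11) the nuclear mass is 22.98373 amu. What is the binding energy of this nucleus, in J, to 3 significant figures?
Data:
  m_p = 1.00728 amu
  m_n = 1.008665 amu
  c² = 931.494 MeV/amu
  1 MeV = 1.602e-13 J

2.99e-11 J

Mass of separated nucleons = 11(1.00728) + 12(1.008665) = 11.08008 + 12.103980 = 23.184060 amu
Mass defect Δm = 23.184060 − 22.98373 = 0.200330 amu
Converting to energy: 0.200330 amu × 931.494 MeV/amu = 186.606 MeV
In joules: 186.606 MeV × 1.602e-13 J/MeV = 2.9894e-11 J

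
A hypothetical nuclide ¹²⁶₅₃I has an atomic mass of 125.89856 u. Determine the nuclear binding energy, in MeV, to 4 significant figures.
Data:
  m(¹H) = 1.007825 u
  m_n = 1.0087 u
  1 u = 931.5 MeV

1072 MeV

Total constituent mass: 53 × 1.007825 + 73 × 1.0087 = 127.049825 u
Mass defect Δm = 127.049825 − 125.89856 = 1.151265 u
Binding energy = Δm·c² = 1.151265 × 931.5 MeV/u = 1072.40 MeV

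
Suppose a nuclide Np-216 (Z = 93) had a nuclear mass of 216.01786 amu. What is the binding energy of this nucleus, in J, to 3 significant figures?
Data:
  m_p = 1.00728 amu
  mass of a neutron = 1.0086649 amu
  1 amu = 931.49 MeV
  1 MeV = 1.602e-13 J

2.57e-10 J

Mass of separated nucleons = 93(1.00728) + 123(1.0086649) = 93.67704 + 124.0657827 = 217.7428227 amu
The mass defect is 217.7428227 − 216.01786 = 1.7249627 amu.
Converting to energy: 1.7249627 amu × 931.49 MeV/amu = 1606.79 MeV
In joules: 1606.79 MeV × 1.602e-13 J/MeV = 2.5741e-10 J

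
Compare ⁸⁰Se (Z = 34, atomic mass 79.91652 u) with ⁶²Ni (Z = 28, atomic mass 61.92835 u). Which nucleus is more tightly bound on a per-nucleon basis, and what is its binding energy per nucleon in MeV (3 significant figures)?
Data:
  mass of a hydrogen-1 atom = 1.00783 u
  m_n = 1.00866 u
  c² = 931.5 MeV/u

⁶²Ni; 8.79 MeV/nucleon

⁸⁰Se: Σm = 34(1.00783) + 46(1.00866) = 80.66458 u; Δm = 0.74806 u; E_B = 696.82 MeV; E_B/A = 8.710 MeV
⁶²Ni: Σm = 28(1.00783) + 34(1.00866) = 62.51368 u; Δm = 0.58533 u; E_B = 545.23 MeV; E_B/A = 8.794 MeV
⁶²Ni has the higher binding energy per nucleon, so it is the more tightly bound nucleus.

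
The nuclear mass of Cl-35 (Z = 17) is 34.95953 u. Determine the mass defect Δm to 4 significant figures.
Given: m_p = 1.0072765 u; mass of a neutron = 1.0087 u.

0.3208 u

Mass of separated nucleons = 17(1.0072765) + 18(1.0087) = 17.1237005 + 18.1566 = 35.2803005 u
The mass defect is 35.2803005 − 34.95953 = 0.3207705 u.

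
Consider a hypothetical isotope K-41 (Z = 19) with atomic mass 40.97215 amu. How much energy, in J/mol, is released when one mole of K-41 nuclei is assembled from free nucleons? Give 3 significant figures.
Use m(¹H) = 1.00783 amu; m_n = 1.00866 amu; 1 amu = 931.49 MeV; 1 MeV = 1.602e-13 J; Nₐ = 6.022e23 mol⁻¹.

Mass of separated nucleons = 19(1.00783) + 22(1.00866) = 19.14877 + 22.19052 = 41.33929 amu
Mass defect Δm = 41.33929 − 40.97215 = 0.36714 amu
Binding energy = Δm·c² = 0.36714 × 931.49 MeV/amu = 341.987 MeV
Per nucleus in joules: 341.987 MeV × 1.602e-13 J/MeV = 5.4786e-11 J
Per mole: 5.4786e-11 J × 6.022e23 mol⁻¹ = 3.2992e+13 J/mol

3.30e+13 J/mol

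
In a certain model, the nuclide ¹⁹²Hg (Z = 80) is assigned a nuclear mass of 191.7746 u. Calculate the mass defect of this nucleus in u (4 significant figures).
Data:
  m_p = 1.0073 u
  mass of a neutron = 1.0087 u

Z = 80, so N = A − Z = 192 − 80 = 112.
Total constituent mass: 80 × 1.0073 + 112 × 1.0087 = 193.5584 u
The mass defect is 193.5584 − 191.7746 = 1.7838 u.

1.784 u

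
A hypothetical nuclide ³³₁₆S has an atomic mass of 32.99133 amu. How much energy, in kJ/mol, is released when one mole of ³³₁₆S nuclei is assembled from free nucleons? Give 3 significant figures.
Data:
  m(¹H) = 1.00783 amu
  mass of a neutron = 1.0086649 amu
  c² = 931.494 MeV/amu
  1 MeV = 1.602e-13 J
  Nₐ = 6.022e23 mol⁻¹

Σm = 16·m(¹H) + 17·m_n = 16.12528 + 17.1473033 = 33.2725833 amu
Δm = 33.2725833 − 32.99133 = 0.2812533 amu
Converting to energy: 0.2812533 amu × 931.494 MeV/amu = 261.986 MeV
Per nucleus in joules: 261.986 MeV × 1.602e-13 J/MeV = 4.1970e-11 J
Per mole: 4.1970e-11 J × 6.022e23 mol⁻¹ = 2.5274e+13 J/mol

2.53e+10 kJ/mol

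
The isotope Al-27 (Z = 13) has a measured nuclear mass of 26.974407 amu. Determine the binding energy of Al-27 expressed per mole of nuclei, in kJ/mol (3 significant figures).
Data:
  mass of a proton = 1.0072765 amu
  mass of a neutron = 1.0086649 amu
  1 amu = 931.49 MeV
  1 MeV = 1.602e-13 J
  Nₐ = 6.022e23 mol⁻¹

2.17e+10 kJ/mol

Σm = 13·m_p + 14·m_n = 13.0945945 + 14.1213086 = 27.2159031 amu
Mass defect Δm = 27.2159031 − 26.974407 = 0.2414961 amu
Binding energy = Δm·c² = 0.2414961 × 931.49 MeV/amu = 224.951 MeV
Per nucleus in joules: 224.951 MeV × 1.602e-13 J/MeV = 3.6037e-11 J
Per mole: 3.6037e-11 J × 6.022e23 mol⁻¹ = 2.1701e+13 J/mol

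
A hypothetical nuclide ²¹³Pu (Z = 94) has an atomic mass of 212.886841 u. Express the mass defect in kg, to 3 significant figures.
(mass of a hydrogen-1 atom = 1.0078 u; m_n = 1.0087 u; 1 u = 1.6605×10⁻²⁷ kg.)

The nucleus contains 94 protons and 213 − 94 = 119 neutrons.
Total constituent mass: 94 × 1.0078 + 119 × 1.0087 = 214.7685 u
The mass defect is 214.7685 − 212.886841 = 1.881659 u.
In SI units: 1.881659 u × 1.6605×10⁻²⁷ kg/u = 3.1245e-27 kg

3.12e-27 kg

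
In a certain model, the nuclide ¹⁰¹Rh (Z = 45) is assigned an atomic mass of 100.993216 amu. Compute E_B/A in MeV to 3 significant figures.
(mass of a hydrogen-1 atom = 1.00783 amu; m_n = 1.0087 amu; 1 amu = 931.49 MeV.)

7.81 MeV/nucleon

With 45 protons and 56 neutrons (A = 101):
Mass of separated nucleons = 45(1.00783) + 56(1.0087) = 45.35235 + 56.4872 = 101.83955 amu
The mass defect is 101.83955 − 100.993216 = 0.846334 amu.
E_B = 0.846334 × 931.49 = 788.352 MeV
Dividing by A = 101 gives 7.805 MeV per nucleon.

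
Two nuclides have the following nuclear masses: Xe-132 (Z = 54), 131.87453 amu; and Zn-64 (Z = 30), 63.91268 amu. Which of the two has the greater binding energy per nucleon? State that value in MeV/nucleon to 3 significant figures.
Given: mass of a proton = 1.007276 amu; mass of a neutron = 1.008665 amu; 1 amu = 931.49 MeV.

Xe-132: Σm = 54(1.007276) + 78(1.008665) = 133.068774 amu; Δm = 1.194244 amu; E_B = 1112.4 MeV; E_B/A = 8.427 MeV
Zn-64: Σm = 30(1.007276) + 34(1.008665) = 64.512890 amu; Δm = 0.600210 amu; E_B = 559.09 MeV; E_B/A = 8.736 MeV
Zn-64 has the higher binding energy per nucleon, so it is the more tightly bound nucleus.

Zn-64; 8.74 MeV/nucleon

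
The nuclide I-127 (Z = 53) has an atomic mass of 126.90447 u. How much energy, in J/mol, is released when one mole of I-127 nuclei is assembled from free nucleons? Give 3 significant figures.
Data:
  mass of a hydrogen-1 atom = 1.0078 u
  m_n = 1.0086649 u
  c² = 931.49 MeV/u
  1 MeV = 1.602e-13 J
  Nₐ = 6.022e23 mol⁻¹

The nucleus contains 53 protons and 127 − 53 = 74 neutrons.
Mass of separated nucleons = 53(1.0078) + 74(1.0086649) = 53.4134 + 74.6412026 = 128.0546026 u
Mass defect Δm = 128.0546026 − 126.90447 = 1.1501326 u
E_B = 1.1501326 × 931.49 = 1071.34 MeV
Per nucleus in joules: 1071.34 MeV × 1.602e-13 J/MeV = 1.7163e-10 J
Per mole: 1.7163e-10 J × 6.022e23 mol⁻¹ = 1.0336e+14 J/mol

1.03e+14 J/mol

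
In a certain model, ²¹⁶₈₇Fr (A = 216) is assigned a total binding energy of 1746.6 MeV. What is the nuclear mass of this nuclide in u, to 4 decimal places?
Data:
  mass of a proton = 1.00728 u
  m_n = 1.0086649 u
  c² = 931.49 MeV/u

Mass defect = 1746.6 MeV / (931.49 MeV/u) = 1.875060 u
Constituent mass = 87(1.00728) + 129(1.0086649) = 217.7511321 u
Nuclear mass = 217.7511321 − 1.875060 = 215.8760721 u ≈ 215.8761 u (to 4 decimal places)

215.8761 u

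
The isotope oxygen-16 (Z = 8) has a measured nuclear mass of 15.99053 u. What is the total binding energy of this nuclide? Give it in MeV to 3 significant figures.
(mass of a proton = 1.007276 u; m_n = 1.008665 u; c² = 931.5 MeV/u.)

128 MeV

With 8 protons and 8 neutrons (A = 16):
Mass of separated nucleons = 8(1.007276) + 8(1.008665) = 8.058208 + 8.069320 = 16.127528 u
Mass defect Δm = 16.127528 − 15.99053 = 0.136998 u
Binding energy = Δm·c² = 0.136998 × 931.5 MeV/u = 127.614 MeV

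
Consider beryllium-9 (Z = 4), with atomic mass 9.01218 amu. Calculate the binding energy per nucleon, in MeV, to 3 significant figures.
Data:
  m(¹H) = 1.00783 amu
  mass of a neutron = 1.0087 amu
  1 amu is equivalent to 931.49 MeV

With 4 protons and 5 neutrons (A = 9):
Total constituent mass: 4 × 1.00783 + 5 × 1.0087 = 9.07482 amu
Mass defect Δm = 9.07482 − 9.01218 = 0.06264 amu
E_B = 0.06264 × 931.49 = 58.3485 MeV
BE/A = 58.3485 MeV / 9 = 6.483 MeV/nucleon

6.48 MeV/nucleon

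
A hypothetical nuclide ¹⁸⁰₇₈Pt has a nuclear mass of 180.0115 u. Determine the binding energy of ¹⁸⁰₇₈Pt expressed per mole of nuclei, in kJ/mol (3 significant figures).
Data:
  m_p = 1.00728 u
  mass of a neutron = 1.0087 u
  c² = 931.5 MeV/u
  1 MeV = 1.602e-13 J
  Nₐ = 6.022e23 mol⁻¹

1.30e+11 kJ/mol

Mass of separated nucleons = 78(1.00728) + 102(1.0087) = 78.56784 + 102.8874 = 181.45524 u
Mass defect Δm = 181.45524 − 180.0115 = 1.44374 u
Converting to energy: 1.44374 u × 931.5 MeV/u = 1344.84 MeV
Per nucleus in joules: 1344.84 MeV × 1.602e-13 J/MeV = 2.1544e-10 J
Per mole: 2.1544e-10 J × 6.022e23 mol⁻¹ = 1.2974e+14 J/mol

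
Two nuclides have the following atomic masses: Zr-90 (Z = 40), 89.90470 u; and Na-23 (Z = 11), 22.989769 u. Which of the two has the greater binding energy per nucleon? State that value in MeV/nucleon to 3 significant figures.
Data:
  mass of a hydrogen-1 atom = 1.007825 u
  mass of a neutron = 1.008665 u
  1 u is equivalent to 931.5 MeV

Zr-90: Σm = 40(1.007825) + 50(1.008665) = 90.746250 u; Δm = 0.841550 u; E_B = 783.90 MeV; E_B/A = 8.710 MeV
Na-23: Σm = 11(1.007825) + 12(1.008665) = 23.190055 u; Δm = 0.200286 u; E_B = 186.57 MeV; E_B/A = 8.112 MeV
Zr-90 has the higher binding energy per nucleon, so it is the more tightly bound nucleus.

Zr-90; 8.71 MeV/nucleon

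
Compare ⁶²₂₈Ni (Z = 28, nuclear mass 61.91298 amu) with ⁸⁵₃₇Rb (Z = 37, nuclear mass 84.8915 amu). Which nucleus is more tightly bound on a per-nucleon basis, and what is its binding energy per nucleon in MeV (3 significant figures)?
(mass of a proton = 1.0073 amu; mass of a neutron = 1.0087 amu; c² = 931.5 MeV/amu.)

⁶²₂₈Ni: Σm = 28(1.0073) + 34(1.0087) = 62.5002 amu; Δm = 0.58722 amu; E_B = 547.00 MeV; E_B/A = 8.823 MeV
⁸⁵₃₇Rb: Σm = 37(1.0073) + 48(1.0087) = 85.6877 amu; Δm = 0.7962 amu; E_B = 741.66 MeV; E_B/A = 8.725 MeV
⁶²₂₈Ni has the higher binding energy per nucleon, so it is the more tightly bound nucleus.

⁶²₂₈Ni; 8.82 MeV/nucleon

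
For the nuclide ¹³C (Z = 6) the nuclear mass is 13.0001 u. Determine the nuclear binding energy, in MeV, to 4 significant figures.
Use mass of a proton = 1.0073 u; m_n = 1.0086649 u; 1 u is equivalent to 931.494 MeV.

97.21 MeV

Total constituent mass: 6 × 1.0073 + 7 × 1.0086649 = 13.1044543 u
Δm = 13.1044543 − 13.0001 = 0.1043543 u
Converting to energy: 0.1043543 u × 931.494 MeV/u = 97.2054 MeV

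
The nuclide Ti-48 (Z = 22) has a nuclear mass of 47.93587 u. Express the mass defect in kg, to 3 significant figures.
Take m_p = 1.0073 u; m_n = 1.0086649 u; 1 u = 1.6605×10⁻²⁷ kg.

7.47e-28 kg

The nucleus contains 22 protons and 48 − 22 = 26 neutrons.
Σm = 22·m_p + 26·m_n = 22.1606 + 26.2252874 = 48.3858874 u
Mass defect Δm = 48.3858874 − 47.93587 = 0.4500174 u
In SI units: 0.4500174 u × 1.6605×10⁻²⁷ kg/u = 7.4725e-28 kg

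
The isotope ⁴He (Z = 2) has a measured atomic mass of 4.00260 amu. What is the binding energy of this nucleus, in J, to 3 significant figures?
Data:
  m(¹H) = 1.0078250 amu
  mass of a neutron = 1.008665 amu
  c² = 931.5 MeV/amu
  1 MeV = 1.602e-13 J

Z = 2, so N = A − Z = 4 − 2 = 2.
Mass of separated nucleons = 2(1.0078250) + 2(1.008665) = 2.0156500 + 2.017330 = 4.0329800 amu
Δm = 4.0329800 − 4.00260 = 0.0303800 amu
E_B = 0.0303800 × 931.5 = 28.2990 MeV
In joules: 28.2990 MeV × 1.602e-13 J/MeV = 4.5335e-12 J

4.53e-12 J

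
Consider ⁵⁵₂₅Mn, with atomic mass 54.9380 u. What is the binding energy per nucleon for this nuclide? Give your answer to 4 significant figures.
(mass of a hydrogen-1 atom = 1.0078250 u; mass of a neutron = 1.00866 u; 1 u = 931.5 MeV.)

Mass of separated nucleons = 25(1.0078250) + 30(1.00866) = 25.1956250 + 30.25980 = 55.4554250 u
The mass defect is 55.4554250 − 54.9380 = 0.5174250 u.
Binding energy = Δm·c² = 0.5174250 × 931.5 MeV/u = 481.981 MeV
BE/A = 481.981 MeV / 55 = 8.763 MeV/nucleon

8.763 MeV/nucleon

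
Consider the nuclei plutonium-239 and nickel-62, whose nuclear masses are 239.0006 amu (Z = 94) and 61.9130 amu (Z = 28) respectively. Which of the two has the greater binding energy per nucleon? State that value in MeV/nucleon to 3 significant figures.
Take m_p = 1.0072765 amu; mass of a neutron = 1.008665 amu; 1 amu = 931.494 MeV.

plutonium-239: Σm = 94(1.0072765) + 145(1.008665) = 240.9404160 amu; Δm = 1.9398160 amu; E_B = 1806.9 MeV; E_B/A = 7.560 MeV
nickel-62: Σm = 28(1.0072765) + 34(1.008665) = 62.4983520 amu; Δm = 0.5853520 amu; E_B = 545.25 MeV; E_B/A = 8.794 MeV
nickel-62 has the higher binding energy per nucleon, so it is the more tightly bound nucleus.

nickel-62; 8.79 MeV/nucleon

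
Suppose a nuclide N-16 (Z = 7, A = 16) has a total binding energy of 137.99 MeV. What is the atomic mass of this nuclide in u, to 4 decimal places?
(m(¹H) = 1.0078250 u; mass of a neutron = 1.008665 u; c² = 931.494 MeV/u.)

Mass defect = 137.99 MeV / (931.494 MeV/u) = 0.148138 u
Constituent mass = 7(1.0078250) + 9(1.008665) = 16.1327600 u
Atomic mass = 16.1327600 − 0.148138 = 15.9846220 u ≈ 15.9846 u (to 4 decimal places)

15.9846 u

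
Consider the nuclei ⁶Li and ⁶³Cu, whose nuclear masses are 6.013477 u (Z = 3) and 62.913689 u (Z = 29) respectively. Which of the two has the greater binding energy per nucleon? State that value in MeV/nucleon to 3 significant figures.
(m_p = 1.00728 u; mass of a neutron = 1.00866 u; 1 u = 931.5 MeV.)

⁶Li: Σm = 3(1.00728) + 3(1.00866) = 6.04782 u; Δm = 0.034343 u; E_B = 31.991 MeV; E_B/A = 5.332 MeV
⁶³Cu: Σm = 29(1.00728) + 34(1.00866) = 63.50556 u; Δm = 0.591871 u; E_B = 551.33 MeV; E_B/A = 8.751 MeV
⁶³Cu has the higher binding energy per nucleon, so it is the more tightly bound nucleus.

⁶³Cu; 8.75 MeV/nucleon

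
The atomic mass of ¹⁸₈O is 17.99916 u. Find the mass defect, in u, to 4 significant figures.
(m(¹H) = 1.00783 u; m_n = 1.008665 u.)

0.1501 u

Total constituent mass: 8 × 1.00783 + 10 × 1.008665 = 18.149290 u
Δm = 18.149290 − 17.99916 = 0.150130 u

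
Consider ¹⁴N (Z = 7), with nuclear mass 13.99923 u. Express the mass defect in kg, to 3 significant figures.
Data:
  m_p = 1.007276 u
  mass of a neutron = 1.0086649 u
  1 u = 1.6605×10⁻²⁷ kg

Σm = 7·m_p + 7·m_n = 7.050932 + 7.0606543 = 14.1115863 u
The mass defect is 14.1115863 − 13.99923 = 0.1123563 u.
In SI units: 0.1123563 u × 1.6605×10⁻²⁷ kg/u = 1.8657e-28 kg

1.87e-28 kg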